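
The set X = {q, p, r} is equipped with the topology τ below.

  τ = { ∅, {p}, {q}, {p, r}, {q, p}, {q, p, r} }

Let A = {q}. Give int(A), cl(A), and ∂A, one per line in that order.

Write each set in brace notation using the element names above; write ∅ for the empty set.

open subsets of A: ∅, {q}; so int(A) = {q}
closure: X∖int(X∖A) = X∖{p, r} = {q}
∂A = {q} minus {q} = ∅

int(A) = {q}
cl(A)  = {q}
∂A     = ∅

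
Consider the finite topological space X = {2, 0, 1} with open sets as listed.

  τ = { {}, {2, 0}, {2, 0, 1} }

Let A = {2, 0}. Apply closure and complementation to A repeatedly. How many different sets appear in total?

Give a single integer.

X∖A={1}, int(X∖A)={}, hence cl(A)={2, 0, 1}
Orbit (k=closure, c=complement):
  1. A     = {2, 0}
  2. kA    = {2, 0, 1}
  3. cA    = {1}
  4. ckA   = {}
(closed under both — stop)

4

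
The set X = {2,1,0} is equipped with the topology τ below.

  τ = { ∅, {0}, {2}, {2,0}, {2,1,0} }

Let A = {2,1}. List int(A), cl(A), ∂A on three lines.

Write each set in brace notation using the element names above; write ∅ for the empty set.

open subsets of A: ∅, {2}; so int(A) = {2}
closure: X∖int(X∖A) = X∖{0} = {2,1}
∂A = {2,1} minus {2} = {1}

int(A) = {2}
cl(A)  = {2,1}
∂A     = {1}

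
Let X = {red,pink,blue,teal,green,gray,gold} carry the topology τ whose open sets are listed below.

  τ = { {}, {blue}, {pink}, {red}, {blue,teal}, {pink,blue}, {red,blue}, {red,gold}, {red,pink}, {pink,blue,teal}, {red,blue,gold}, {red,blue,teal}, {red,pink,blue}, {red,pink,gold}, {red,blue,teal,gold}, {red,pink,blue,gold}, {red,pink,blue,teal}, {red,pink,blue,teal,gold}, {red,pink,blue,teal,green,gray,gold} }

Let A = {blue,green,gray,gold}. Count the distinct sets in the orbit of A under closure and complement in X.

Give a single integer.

10

closure: X∖int(X∖A) = X∖{red,pink} = {blue,teal,green,gray,gold}
Let k=closure and c=complement:
  1. A     = {blue,green,gray,gold}
  2. kA    = {blue,teal,green,gray,gold}
  3. cA    = {red,pink,teal}
  4. ckA   = {red,pink}
  5. kcA   = {red,pink,teal,green,gray,gold}
  6. kckA  = {red,pink,green,gray,gold}
  7. ckcA  = {blue}
  8. ckckA = {blue,teal}
  9. kckcA = {blue,teal,green,gray}
  10. ckckcA = {red,pink,gold}
— saturated at 10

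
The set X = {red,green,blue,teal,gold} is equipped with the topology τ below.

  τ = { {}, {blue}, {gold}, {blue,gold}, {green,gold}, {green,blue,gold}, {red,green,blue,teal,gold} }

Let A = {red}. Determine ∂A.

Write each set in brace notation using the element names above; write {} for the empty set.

{red,teal}

opens ⊆ A: {}; union → int = {}
complement {green,blue,teal,gold}; its interior {green,blue,gold}; cl(A) = X∖{green,blue,gold} = {red,teal}
boundary = {red,teal} ∖ {} = {red,teal}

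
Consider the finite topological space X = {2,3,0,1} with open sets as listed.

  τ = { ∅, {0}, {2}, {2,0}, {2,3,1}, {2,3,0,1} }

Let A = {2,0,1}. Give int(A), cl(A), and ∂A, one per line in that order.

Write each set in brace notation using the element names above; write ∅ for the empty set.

int(A) = {2,0}
cl(A)  = {2,3,0,1}
∂A     = {3,1}

opens ⊆ A: ∅, {2}, {0}, {2,0}; union → int = {2,0}
complement {3}; its interior ∅; cl(A) = X∖∅ = {2,3,0,1}
boundary = {2,3,0,1} ∖ {2,0} = {3,1}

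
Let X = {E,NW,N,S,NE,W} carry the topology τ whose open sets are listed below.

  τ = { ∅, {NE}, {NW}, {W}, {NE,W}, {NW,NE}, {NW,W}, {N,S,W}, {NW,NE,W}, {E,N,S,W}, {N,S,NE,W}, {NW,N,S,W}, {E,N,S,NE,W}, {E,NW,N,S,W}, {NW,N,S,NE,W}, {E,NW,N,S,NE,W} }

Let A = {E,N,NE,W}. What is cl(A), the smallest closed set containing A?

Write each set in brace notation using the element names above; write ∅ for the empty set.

{E,N,S,NE,W}

X∖A={NW,S}, int(X∖A)={NW}, hence cl(A)={E,N,S,NE,W}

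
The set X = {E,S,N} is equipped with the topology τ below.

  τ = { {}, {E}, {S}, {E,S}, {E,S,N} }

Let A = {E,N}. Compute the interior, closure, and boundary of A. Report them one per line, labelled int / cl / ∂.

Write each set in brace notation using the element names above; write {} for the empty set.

int(A) = {E}
cl(A)  = {E,N}
∂A     = {N}

open subsets of A: {}, {E}; so int(A) = {E}
closure: X∖int(X∖A) = X∖{S} = {E,N}
∂A = {E,N} minus {E} = {N}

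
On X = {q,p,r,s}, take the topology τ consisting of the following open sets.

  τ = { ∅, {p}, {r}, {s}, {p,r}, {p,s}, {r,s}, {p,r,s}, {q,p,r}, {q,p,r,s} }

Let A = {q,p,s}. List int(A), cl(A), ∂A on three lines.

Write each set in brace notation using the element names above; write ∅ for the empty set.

int(A) = {p,s}
cl(A)  = {q,p,s}
∂A     = {q}

U open, U⊆A: ∅, {s}, {p}, {p,s}. int(A) = ⋃ = {p,s}
X∖A={r}, int(X∖A)={r}, hence cl(A)={q,p,s}
∂A: remove int from cl → {q}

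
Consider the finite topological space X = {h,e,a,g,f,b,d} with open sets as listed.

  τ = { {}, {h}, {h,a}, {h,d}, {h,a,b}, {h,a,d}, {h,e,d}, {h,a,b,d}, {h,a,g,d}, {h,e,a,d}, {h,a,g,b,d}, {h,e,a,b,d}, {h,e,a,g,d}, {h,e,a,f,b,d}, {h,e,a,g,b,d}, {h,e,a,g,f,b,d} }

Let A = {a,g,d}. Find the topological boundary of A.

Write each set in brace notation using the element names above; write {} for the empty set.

open subsets of A: {}; so int(A) = {}
closure: X∖int(X∖A) = X∖{h} = {e,a,g,f,b,d}
∂A = {e,a,g,f,b,d} minus {} = {e,a,g,f,b,d}

{e,a,g,f,b,d}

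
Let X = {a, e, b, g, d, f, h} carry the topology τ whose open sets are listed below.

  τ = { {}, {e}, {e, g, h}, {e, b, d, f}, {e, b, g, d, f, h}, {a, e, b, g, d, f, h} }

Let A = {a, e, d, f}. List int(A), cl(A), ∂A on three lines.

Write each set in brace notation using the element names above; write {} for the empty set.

U open, U⊆A: {}, {e}. int(A) = ⋃ = {e}
X∖A={b, g, h}, int(X∖A)={}, hence cl(A)={a, e, b, g, d, f, h}
∂A: remove int from cl → {a, b, g, d, f, h}

int(A) = {e}
cl(A)  = {a, e, b, g, d, f, h}
∂A     = {a, b, g, d, f, h}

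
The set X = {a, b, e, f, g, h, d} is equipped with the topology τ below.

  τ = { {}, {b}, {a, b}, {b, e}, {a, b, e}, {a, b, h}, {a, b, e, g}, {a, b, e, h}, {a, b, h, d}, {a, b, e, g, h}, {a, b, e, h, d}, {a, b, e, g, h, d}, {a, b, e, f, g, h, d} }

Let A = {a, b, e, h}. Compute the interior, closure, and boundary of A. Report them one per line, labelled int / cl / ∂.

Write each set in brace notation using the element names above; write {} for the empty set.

int(A) = {a, b, e, h}
cl(A)  = {a, b, e, f, g, h, d}
∂A     = {f, g, d}

opens ⊆ A: {}, {b}, {a, b}, {b, e}, {a, b, e}, {a, b, h}, {a, b, e, h}; union → int = {a, b, e, h}
complement {f, g, d}; its interior {}; cl(A) = X∖{} = {a, b, e, f, g, h, d}
boundary = {a, b, e, f, g, h, d} ∖ {a, b, e, h} = {f, g, d}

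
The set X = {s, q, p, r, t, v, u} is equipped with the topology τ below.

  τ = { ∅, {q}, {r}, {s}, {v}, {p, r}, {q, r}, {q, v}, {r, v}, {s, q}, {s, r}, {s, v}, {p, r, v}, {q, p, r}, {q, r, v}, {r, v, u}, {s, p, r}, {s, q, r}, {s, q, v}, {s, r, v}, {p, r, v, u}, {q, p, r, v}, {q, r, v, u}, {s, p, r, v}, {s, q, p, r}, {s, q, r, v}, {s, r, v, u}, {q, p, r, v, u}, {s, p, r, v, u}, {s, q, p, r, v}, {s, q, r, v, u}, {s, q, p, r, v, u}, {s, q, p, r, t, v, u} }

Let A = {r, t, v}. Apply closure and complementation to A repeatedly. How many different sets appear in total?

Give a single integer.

8

cl via duality: int({s, q, p, u}) = {s, q}, so X∖{s, q} = {p, r, t, v, u}
Write k for closure, c for complement:
  1. A     = {r, t, v}
  2. kA    = {p, r, t, v, u}
  3. cA    = {s, q, p, u}
  4. ckA   = {s, q}
  5. kcA   = {s, q, p, t, u}
  6. kckA  = {s, q, t}
  7. ckcA  = {r, v}
  8. ckckA = {p, r, v, u}
applying k or c yields no new set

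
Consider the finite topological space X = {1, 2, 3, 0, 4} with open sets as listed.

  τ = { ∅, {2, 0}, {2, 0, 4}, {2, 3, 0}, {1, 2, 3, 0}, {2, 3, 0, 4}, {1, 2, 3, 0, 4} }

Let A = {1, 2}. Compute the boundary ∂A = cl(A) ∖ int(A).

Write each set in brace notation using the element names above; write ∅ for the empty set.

{1, 2, 3, 0, 4}

open subsets of A: ∅; so int(A) = ∅
closure: X∖int(X∖A) = X∖∅ = {1, 2, 3, 0, 4}
∂A = {1, 2, 3, 0, 4} minus ∅ = {1, 2, 3, 0, 4}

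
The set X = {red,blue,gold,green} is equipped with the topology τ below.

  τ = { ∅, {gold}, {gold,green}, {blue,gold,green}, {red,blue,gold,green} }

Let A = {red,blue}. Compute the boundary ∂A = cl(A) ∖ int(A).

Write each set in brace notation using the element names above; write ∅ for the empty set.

open subsets of A: ∅; so int(A) = ∅
closure: X∖int(X∖A) = X∖{gold,green} = {red,blue}
∂A = {red,blue} minus ∅ = {red,blue}

{red,blue}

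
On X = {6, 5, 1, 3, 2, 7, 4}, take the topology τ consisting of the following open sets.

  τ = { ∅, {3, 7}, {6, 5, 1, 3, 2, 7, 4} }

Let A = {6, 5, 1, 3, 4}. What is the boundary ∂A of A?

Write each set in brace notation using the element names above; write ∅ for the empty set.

U open, U⊆A: ∅. int(A) = ⋃ = ∅
X∖A={2, 7}, int(X∖A)=∅, hence cl(A)={6, 5, 1, 3, 2, 7, 4}
∂A: remove int from cl → {6, 5, 1, 3, 2, 7, 4}

{6, 5, 1, 3, 2, 7, 4}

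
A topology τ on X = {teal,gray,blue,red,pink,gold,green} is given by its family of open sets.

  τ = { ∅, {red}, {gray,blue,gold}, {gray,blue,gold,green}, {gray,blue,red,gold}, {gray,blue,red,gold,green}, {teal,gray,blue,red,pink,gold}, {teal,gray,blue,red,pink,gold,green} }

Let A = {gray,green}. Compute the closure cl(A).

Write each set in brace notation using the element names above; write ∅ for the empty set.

{teal,gray,blue,pink,gold,green}

cl via duality: int({teal,blue,red,pink,gold}) = {red}, so X∖{red} = {teal,gray,blue,pink,gold,green}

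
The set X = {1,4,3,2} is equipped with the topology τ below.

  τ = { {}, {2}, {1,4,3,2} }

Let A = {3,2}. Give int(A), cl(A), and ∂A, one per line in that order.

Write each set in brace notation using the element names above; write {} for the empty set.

open subsets of A: {}, {2}; so int(A) = {2}
closure: X∖int(X∖A) = X∖{} = {1,4,3,2}
∂A = {1,4,3,2} minus {2} = {1,4,3}

int(A) = {2}
cl(A)  = {1,4,3,2}
∂A     = {1,4,3}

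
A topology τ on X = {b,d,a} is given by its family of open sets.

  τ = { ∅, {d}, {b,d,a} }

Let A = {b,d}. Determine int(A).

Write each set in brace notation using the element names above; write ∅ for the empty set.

opens ⊆ A: ∅, {d}; union → int = {d}

{d}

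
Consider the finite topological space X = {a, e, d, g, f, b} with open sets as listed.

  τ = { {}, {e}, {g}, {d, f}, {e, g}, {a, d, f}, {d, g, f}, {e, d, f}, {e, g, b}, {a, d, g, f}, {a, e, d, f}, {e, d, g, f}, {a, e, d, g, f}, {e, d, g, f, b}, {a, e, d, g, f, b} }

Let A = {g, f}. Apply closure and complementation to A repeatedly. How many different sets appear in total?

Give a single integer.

10

X∖A={a, e, d, b}, int(X∖A)={e}, hence cl(A)={a, d, g, f, b}
Orbit (k=closure, c=complement):
  1. A     = {g, f}
  2. kA    = {a, d, g, f, b}
  3. cA    = {a, e, d, b}
  4. ckA   = {e}
  5. kcA   = {a, e, d, f, b}
  6. kckA  = {e, b}
  7. ckcA  = {g}
  8. ckckA = {a, d, g, f}
  9. kckcA = {g, b}
  10. ckckcA = {a, e, d, f}
(closed under both — stop)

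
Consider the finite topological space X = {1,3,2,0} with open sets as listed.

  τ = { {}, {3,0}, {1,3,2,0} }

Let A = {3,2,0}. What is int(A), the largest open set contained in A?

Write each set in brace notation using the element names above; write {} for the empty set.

interior: largest open inside A is {3,0} (from {}, {3,0})

{3,0}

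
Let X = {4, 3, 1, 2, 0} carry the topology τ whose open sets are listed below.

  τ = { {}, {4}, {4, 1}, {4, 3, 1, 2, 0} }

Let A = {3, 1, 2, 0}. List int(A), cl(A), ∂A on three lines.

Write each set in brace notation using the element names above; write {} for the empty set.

int(A) = {}
cl(A)  = {3, 1, 2, 0}
∂A     = {3, 1, 2, 0}

open subsets of A: {}; so int(A) = {}
closure: X∖int(X∖A) = X∖{4} = {3, 1, 2, 0}
∂A = {3, 1, 2, 0} minus {} = {3, 1, 2, 0}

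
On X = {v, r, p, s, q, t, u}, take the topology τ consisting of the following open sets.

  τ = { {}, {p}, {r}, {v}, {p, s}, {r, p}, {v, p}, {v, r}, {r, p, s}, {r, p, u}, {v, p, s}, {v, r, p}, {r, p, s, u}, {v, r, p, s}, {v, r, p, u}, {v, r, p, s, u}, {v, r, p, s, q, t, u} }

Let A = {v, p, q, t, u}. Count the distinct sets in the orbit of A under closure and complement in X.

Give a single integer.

8

cl via duality: int({r, s}) = {r}, so X∖{r} = {v, p, s, q, t, u}
Write k for closure, c for complement:
  1. A     = {v, p, q, t, u}
  2. kA    = {v, p, s, q, t, u}
  3. cA    = {r, s}
  4. ckA   = {r}
  5. kcA   = {r, s, q, t, u}
  6. kckA  = {r, q, t, u}
  7. ckcA  = {v, p}
  8. ckckA = {v, p, s}
applying k or c yields no new set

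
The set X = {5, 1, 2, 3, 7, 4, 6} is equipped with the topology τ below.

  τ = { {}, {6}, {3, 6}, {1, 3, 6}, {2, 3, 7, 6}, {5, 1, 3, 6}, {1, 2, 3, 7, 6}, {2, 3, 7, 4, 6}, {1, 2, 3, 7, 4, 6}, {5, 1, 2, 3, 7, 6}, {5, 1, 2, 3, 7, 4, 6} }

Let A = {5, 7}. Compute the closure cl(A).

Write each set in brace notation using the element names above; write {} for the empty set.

X∖A={1, 2, 3, 4, 6}, int(X∖A)={1, 3, 6}, hence cl(A)={5, 2, 7, 4}

{5, 2, 7, 4}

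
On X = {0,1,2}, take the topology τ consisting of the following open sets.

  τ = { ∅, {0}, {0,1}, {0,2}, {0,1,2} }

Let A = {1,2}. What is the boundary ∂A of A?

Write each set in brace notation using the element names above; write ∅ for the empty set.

open subsets of A: ∅; so int(A) = ∅
closure: X∖int(X∖A) = X∖{0} = {1,2}
∂A = {1,2} minus ∅ = {1,2}

{1,2}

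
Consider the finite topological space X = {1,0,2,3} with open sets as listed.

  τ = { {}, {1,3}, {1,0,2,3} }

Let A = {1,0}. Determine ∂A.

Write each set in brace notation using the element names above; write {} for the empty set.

open subsets of A: {}; so int(A) = {}
closure: X∖int(X∖A) = X∖{} = {1,0,2,3}
∂A = {1,0,2,3} minus {} = {1,0,2,3}

{1,0,2,3}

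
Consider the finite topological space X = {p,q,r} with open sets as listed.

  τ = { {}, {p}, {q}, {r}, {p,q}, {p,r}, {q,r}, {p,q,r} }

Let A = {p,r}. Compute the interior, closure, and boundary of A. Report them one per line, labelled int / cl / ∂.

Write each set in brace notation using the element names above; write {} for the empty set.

interior: largest open inside A is {p,r} (from {}, {r}, {p}, {p,r})
cl via duality: int({q}) = {q}, so X∖{q} = {p,r}
cl∖int = {}

int(A) = {p,r}
cl(A)  = {p,r}
∂A     = {}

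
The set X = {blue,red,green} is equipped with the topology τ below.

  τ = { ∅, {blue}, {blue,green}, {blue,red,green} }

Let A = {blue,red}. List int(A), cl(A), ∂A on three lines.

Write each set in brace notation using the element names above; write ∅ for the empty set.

U open, U⊆A: ∅, {blue}. int(A) = ⋃ = {blue}
X∖A={green}, int(X∖A)=∅, hence cl(A)={blue,red,green}
∂A: remove int from cl → {red,green}

int(A) = {blue}
cl(A)  = {blue,red,green}
∂A     = {red,green}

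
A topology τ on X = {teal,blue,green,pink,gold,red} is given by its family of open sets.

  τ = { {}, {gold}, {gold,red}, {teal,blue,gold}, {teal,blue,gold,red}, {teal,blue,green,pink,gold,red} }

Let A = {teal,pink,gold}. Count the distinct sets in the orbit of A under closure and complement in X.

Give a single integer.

complement {blue,green,red}; its interior {}; cl(A) = X∖{} = {teal,blue,green,pink,gold,red}
With k = closure, c = complement:
  1. A     = {teal,pink,gold}
  2. kA    = {teal,blue,green,pink,gold,red}
  3. cA    = {blue,green,red}
  4. ckA   = {}
  5. kcA   = {teal,blue,green,pink,red}
  6. ckcA  = {gold}
k, c of each give nothing new

6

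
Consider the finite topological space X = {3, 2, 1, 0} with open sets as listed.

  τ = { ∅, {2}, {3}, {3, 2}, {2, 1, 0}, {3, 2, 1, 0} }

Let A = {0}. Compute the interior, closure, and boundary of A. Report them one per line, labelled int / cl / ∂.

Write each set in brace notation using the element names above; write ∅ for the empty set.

opens ⊆ A: ∅; union → int = ∅
complement {3, 2, 1}; its interior {3, 2}; cl(A) = X∖{3, 2} = {1, 0}
boundary = {1, 0} ∖ ∅ = {1, 0}

int(A) = ∅
cl(A)  = {1, 0}
∂A     = {1, 0}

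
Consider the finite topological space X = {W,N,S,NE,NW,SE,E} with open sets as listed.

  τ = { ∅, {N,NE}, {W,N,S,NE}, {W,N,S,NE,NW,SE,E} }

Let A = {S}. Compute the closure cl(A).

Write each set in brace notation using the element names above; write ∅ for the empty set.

cl via duality: int({W,N,NE,NW,SE,E}) = {N,NE}, so X∖{N,NE} = {W,S,NW,SE,E}

{W,S,NW,SE,E}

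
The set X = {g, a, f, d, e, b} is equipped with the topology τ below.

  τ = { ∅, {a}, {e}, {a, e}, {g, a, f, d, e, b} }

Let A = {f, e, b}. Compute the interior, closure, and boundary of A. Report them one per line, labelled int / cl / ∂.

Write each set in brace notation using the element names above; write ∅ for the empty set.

int(A) = {e}
cl(A)  = {g, f, d, e, b}
∂A     = {g, f, d, b}

opens ⊆ A: ∅, {e}; union → int = {e}
complement {g, a, d}; its interior {a}; cl(A) = X∖{a} = {g, f, d, e, b}
boundary = {g, f, d, e, b} ∖ {e} = {g, f, d, b}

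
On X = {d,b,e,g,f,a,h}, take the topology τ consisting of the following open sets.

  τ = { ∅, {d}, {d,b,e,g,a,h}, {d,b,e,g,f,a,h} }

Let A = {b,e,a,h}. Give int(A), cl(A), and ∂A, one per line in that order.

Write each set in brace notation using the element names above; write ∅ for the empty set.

int(A) = ∅
cl(A)  = {b,e,g,f,a,h}
∂A     = {b,e,g,f,a,h}

U open, U⊆A: ∅. int(A) = ⋃ = ∅
X∖A={d,g,f}, int(X∖A)={d}, hence cl(A)={b,e,g,f,a,h}
∂A: remove int from cl → {b,e,g,f,a,h}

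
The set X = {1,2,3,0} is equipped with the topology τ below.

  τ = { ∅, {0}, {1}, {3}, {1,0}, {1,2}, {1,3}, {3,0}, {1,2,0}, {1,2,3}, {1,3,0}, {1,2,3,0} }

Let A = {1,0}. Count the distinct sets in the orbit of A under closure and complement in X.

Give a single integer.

X∖A={2,3}, int(X∖A)={3}, hence cl(A)={1,2,0}
Orbit (k=closure, c=complement):
  1. A     = {1,0}
  2. kA    = {1,2,0}
  3. cA    = {2,3}
  4. ckA   = {3}
(closed under both — stop)

4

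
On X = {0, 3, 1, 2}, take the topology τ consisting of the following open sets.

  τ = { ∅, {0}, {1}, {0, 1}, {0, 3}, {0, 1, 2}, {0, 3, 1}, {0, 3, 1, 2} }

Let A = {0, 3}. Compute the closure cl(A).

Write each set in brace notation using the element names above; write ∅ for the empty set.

{0, 3, 2}

closure: X∖int(X∖A) = X∖{1} = {0, 3, 2}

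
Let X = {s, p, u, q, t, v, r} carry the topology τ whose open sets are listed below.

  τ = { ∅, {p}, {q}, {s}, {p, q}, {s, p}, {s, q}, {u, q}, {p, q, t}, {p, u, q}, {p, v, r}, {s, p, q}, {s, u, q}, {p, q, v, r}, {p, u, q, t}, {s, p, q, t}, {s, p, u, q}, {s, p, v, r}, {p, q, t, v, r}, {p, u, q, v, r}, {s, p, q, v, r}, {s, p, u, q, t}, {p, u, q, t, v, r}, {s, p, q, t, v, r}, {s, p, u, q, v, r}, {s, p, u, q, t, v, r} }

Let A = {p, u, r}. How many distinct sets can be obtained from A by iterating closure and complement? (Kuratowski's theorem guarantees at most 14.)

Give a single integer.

10

X∖A={s, q, t, v}, int(X∖A)={s, q}, hence cl(A)={p, u, t, v, r}
Orbit (k=closure, c=complement):
  1. A     = {p, u, r}
  2. kA    = {p, u, t, v, r}
  3. cA    = {s, q, t, v}
  4. ckA   = {s, q}
  5. kcA   = {s, u, q, t, v, r}
  6. kckA  = {s, u, q, t}
  7. ckcA  = {p}
  8. ckckA = {p, v, r}
  9. kckcA = {p, t, v, r}
  10. ckckcA = {s, u, q}
(closed under both — stop)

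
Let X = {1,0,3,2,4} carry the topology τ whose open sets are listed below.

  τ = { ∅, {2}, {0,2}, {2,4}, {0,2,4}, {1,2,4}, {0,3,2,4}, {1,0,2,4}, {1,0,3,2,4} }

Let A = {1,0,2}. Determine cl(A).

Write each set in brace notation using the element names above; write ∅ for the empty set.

closure: X∖int(X∖A) = X∖∅ = {1,0,3,2,4}

{1,0,3,2,4}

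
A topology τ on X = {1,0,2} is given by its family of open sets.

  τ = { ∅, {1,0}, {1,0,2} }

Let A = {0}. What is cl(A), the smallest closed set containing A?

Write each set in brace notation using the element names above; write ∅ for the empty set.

X∖A={1,2}, int(X∖A)=∅, hence cl(A)={1,0,2}

{1,0,2}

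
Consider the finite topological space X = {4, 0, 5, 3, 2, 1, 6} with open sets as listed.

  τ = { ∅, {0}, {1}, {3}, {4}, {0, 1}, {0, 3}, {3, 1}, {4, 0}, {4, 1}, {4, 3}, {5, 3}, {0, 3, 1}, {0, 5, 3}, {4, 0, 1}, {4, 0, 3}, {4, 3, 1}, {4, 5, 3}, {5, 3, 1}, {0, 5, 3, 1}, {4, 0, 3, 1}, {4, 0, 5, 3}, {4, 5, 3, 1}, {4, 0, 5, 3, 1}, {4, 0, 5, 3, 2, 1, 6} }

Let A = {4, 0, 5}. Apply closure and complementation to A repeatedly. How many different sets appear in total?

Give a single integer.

8

cl via duality: int({3, 2, 1, 6}) = {3, 1}, so X∖{3, 1} = {4, 0, 5, 2, 6}
Write k for closure, c for complement:
  1. A     = {4, 0, 5}
  2. kA    = {4, 0, 5, 2, 6}
  3. cA    = {3, 2, 1, 6}
  4. ckA   = {3, 1}
  5. kcA   = {5, 3, 2, 1, 6}
  6. ckcA  = {4, 0}
  7. kckcA = {4, 0, 2, 6}
  8. ckckcA = {5, 3, 1}
applying k or c yields no new set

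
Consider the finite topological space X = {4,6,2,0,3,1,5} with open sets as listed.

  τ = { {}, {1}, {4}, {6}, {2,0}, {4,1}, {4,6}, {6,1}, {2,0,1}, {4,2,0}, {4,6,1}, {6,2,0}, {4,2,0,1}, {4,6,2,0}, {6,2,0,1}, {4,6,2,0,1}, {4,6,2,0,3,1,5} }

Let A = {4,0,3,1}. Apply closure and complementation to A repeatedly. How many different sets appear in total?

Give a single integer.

10

closure: X∖int(X∖A) = X∖{6} = {4,2,0,3,1,5}
Let k=closure and c=complement:
  1. A     = {4,0,3,1}
  2. kA    = {4,2,0,3,1,5}
  3. cA    = {6,2,5}
  4. ckA   = {6}
  5. kcA   = {6,2,0,3,5}
  6. kckA  = {6,3,5}
  7. ckcA  = {4,1}
  8. ckckA = {4,2,0,1}
  9. kckcA = {4,3,1,5}
  10. ckckcA = {6,2,0}
— saturated at 10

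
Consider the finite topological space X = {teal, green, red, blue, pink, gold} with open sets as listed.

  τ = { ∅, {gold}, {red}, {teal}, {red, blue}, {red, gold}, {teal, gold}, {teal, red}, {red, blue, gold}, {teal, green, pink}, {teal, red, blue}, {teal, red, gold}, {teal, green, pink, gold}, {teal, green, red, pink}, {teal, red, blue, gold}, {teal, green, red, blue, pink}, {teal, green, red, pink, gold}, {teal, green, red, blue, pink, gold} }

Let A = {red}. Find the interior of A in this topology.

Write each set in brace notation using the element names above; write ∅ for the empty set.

interior: largest open inside A is {red} (from ∅, {red})

{red}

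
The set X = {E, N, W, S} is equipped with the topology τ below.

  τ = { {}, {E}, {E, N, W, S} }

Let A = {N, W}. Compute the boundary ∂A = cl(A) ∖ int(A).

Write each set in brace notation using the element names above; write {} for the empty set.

{N, W, S}

opens ⊆ A: {}; union → int = {}
complement {E, S}; its interior {E}; cl(A) = X∖{E} = {N, W, S}
boundary = {N, W, S} ∖ {} = {N, W, S}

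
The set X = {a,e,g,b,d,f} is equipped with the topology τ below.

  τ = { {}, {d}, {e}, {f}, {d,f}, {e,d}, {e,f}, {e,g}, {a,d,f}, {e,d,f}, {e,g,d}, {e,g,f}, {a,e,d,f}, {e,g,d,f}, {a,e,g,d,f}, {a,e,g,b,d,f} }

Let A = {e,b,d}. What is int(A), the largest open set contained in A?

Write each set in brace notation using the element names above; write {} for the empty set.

U open, U⊆A: {}, {e}, {d}, {e,d}. int(A) = ⋃ = {e,d}

{e,d}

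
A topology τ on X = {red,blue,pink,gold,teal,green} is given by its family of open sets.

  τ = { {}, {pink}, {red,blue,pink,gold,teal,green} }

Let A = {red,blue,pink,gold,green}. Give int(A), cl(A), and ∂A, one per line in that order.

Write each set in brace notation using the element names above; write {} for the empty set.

int(A) = {pink}
cl(A)  = {red,blue,pink,gold,teal,green}
∂A     = {red,blue,gold,teal,green}

U open, U⊆A: {}, {pink}. int(A) = ⋃ = {pink}
X∖A={teal}, int(X∖A)={}, hence cl(A)={red,blue,pink,gold,teal,green}
∂A: remove int from cl → {red,blue,gold,teal,green}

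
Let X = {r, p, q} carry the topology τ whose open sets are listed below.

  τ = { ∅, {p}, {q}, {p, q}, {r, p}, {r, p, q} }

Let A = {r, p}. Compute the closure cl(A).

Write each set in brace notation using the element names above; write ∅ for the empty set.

cl via duality: int({q}) = {q}, so X∖{q} = {r, p}

{r, p}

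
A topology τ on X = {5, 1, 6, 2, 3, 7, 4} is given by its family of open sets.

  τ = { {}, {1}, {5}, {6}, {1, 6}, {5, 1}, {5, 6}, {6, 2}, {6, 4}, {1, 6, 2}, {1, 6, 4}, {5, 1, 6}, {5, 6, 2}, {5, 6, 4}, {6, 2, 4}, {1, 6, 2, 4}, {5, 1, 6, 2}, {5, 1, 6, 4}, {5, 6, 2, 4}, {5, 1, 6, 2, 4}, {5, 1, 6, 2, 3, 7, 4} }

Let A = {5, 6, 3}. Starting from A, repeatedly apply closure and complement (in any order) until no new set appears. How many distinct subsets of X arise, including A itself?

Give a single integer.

8

cl via duality: int({1, 2, 7, 4}) = {1}, so X∖{1} = {5, 6, 2, 3, 7, 4}
Write k for closure, c for complement:
  1. A     = {5, 6, 3}
  2. kA    = {5, 6, 2, 3, 7, 4}
  3. cA    = {1, 2, 7, 4}
  4. ckA   = {1}
  5. kcA   = {1, 2, 3, 7, 4}
  6. kckA  = {1, 3, 7}
  7. ckcA  = {5, 6}
  8. ckckA = {5, 6, 2, 4}
applying k or c yields no new set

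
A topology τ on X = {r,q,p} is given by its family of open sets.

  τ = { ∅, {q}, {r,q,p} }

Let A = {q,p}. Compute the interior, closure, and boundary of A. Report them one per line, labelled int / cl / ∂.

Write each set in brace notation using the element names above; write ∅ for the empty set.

int(A) = {q}
cl(A)  = {r,q,p}
∂A     = {r,p}

U open, U⊆A: ∅, {q}. int(A) = ⋃ = {q}
X∖A={r}, int(X∖A)=∅, hence cl(A)={r,q,p}
∂A: remove int from cl → {r,p}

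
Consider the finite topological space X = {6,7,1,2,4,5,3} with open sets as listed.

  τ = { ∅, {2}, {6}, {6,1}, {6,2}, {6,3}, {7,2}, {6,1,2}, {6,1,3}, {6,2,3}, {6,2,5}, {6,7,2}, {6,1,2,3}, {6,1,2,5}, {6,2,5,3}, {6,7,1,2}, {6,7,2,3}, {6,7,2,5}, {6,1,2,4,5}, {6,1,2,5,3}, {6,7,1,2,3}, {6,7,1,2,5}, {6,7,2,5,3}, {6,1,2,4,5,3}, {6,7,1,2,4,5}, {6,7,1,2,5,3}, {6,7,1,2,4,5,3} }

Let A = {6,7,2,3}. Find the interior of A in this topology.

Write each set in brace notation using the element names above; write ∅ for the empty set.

{6,7,2,3}

open subsets of A: ∅, {6}, {2}, {7,2}, {6,3}, {6,2}, {6,2,3}, {6,7,2}, {6,7,2,3}; so int(A) = {6,7,2,3}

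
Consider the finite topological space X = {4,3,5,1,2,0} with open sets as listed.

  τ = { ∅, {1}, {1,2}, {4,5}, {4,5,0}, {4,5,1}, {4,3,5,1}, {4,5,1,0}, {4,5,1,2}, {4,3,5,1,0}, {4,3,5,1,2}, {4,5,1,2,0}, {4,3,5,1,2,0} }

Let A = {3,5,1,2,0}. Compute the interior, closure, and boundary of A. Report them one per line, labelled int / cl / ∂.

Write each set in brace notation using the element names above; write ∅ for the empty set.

open subsets of A: ∅, {1}, {1,2}; so int(A) = {1,2}
closure: X∖int(X∖A) = X∖∅ = {4,3,5,1,2,0}
∂A = {4,3,5,1,2,0} minus {1,2} = {4,3,5,0}

int(A) = {1,2}
cl(A)  = {4,3,5,1,2,0}
∂A     = {4,3,5,0}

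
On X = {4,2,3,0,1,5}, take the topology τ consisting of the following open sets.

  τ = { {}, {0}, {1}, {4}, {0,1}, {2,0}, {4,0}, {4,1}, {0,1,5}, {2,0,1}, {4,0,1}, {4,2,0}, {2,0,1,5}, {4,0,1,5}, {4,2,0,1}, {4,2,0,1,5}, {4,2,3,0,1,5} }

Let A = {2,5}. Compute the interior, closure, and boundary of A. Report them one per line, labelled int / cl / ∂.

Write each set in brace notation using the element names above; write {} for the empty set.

int(A) = {}
cl(A)  = {2,3,5}
∂A     = {2,3,5}

opens ⊆ A: {}; union → int = {}
complement {4,3,0,1}; its interior {4,0,1}; cl(A) = X∖{4,0,1} = {2,3,5}
boundary = {2,3,5} ∖ {} = {2,3,5}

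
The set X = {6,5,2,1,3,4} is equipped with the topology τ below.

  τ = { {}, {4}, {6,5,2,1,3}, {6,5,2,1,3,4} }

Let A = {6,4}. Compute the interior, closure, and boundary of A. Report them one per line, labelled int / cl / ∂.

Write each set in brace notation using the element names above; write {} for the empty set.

int(A) = {4}
cl(A)  = {6,5,2,1,3,4}
∂A     = {6,5,2,1,3}

interior: largest open inside A is {4} (from {}, {4})
cl via duality: int({5,2,1,3}) = {}, so X∖{} = {6,5,2,1,3,4}
cl∖int = {6,5,2,1,3}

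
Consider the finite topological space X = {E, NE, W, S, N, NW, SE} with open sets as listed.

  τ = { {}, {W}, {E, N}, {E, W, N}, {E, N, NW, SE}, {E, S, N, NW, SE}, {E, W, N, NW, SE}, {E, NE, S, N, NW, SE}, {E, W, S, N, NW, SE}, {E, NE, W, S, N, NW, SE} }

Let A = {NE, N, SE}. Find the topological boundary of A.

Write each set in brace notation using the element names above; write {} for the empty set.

opens ⊆ A: {}; union → int = {}
complement {E, W, S, NW}; its interior {W}; cl(A) = X∖{W} = {E, NE, S, N, NW, SE}
boundary = {E, NE, S, N, NW, SE} ∖ {} = {E, NE, S, N, NW, SE}

{E, NE, S, N, NW, SE}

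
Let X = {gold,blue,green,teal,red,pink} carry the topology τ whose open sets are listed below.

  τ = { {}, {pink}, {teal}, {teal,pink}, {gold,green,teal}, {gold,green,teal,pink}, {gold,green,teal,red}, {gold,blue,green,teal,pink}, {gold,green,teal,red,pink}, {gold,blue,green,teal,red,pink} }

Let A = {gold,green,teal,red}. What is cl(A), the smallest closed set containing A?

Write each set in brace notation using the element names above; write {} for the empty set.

closure: X∖int(X∖A) = X∖{pink} = {gold,blue,green,teal,red}

{gold,blue,green,teal,red}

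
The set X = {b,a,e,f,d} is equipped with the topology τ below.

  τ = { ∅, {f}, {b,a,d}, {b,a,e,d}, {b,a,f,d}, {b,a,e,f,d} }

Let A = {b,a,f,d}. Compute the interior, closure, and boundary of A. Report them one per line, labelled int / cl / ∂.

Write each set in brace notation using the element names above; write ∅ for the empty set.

opens ⊆ A: ∅, {f}, {b,a,d}, {b,a,f,d}; union → int = {b,a,f,d}
complement {e}; its interior ∅; cl(A) = X∖∅ = {b,a,e,f,d}
boundary = {b,a,e,f,d} ∖ {b,a,f,d} = {e}

int(A) = {b,a,f,d}
cl(A)  = {b,a,e,f,d}
∂A     = {e}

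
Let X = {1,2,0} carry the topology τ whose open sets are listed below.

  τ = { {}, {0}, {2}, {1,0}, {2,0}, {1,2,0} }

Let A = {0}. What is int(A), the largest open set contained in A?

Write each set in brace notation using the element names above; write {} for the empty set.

{0}

opens ⊆ A: {}, {0}; union → int = {0}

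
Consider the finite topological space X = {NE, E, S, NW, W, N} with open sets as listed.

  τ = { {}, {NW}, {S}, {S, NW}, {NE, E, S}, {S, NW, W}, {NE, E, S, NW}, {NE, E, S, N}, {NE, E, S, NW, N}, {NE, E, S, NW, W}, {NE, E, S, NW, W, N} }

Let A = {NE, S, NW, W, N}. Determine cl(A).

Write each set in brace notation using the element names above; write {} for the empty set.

{NE, E, S, NW, W, N}

X∖A={E}, int(X∖A)={}, hence cl(A)={NE, E, S, NW, W, N}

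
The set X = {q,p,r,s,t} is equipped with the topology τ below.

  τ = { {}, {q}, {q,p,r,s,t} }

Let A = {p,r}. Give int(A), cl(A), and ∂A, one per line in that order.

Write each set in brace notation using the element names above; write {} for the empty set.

int(A) = {}
cl(A)  = {p,r,s,t}
∂A     = {p,r,s,t}

interior: largest open inside A is {} (from {})
cl via duality: int({q,s,t}) = {q}, so X∖{q} = {p,r,s,t}
cl∖int = {p,r,s,t}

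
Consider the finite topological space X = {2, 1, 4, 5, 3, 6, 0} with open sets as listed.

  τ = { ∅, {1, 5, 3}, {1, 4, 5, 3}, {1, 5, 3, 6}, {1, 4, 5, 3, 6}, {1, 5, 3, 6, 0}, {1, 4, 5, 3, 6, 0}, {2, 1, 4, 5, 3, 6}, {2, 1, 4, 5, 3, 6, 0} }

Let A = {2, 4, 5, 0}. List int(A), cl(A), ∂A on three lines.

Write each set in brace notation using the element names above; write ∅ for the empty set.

open subsets of A: ∅; so int(A) = ∅
closure: X∖int(X∖A) = X∖∅ = {2, 1, 4, 5, 3, 6, 0}
∂A = {2, 1, 4, 5, 3, 6, 0} minus ∅ = {2, 1, 4, 5, 3, 6, 0}

int(A) = ∅
cl(A)  = {2, 1, 4, 5, 3, 6, 0}
∂A     = {2, 1, 4, 5, 3, 6, 0}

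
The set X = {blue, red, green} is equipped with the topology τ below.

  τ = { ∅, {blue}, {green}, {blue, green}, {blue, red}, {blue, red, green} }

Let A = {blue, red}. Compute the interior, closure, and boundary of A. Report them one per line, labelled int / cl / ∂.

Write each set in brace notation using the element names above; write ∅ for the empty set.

int(A) = {blue, red}
cl(A)  = {blue, red}
∂A     = ∅

U open, U⊆A: ∅, {blue}, {blue, red}. int(A) = ⋃ = {blue, red}
X∖A={green}, int(X∖A)={green}, hence cl(A)={blue, red}
∂A: remove int from cl → ∅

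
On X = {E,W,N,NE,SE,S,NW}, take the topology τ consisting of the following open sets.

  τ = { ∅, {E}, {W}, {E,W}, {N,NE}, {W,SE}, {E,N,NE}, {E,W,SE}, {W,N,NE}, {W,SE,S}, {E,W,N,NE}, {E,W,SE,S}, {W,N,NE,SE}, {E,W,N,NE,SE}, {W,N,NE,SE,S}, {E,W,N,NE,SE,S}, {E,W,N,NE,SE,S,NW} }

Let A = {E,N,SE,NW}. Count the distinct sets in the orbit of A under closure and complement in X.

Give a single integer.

12

cl via duality: int({W,NE,S}) = {W}, so X∖{W} = {E,N,NE,SE,S,NW}
Write k for closure, c for complement:
  1. A     = {E,N,SE,NW}
  2. kA    = {E,N,NE,SE,S,NW}
  3. cA    = {W,NE,S}
  4. ckA   = {W}
  5. kcA   = {W,N,NE,SE,S,NW}
  6. kckA  = {W,SE,S,NW}
  7. ckcA  = {E}
  8. ckckA = {E,N,NE}
  9. kckcA = {E,NW}
  10. kckckA = {E,N,NE,NW}
  11. ckckcA = {W,N,NE,SE,S}
  12. ckckckA = {W,SE,S}
applying k or c yields no new set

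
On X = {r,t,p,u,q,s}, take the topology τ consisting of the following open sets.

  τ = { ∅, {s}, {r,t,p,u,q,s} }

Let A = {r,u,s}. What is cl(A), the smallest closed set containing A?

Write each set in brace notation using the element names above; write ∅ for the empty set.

{r,t,p,u,q,s}

complement {t,p,q}; its interior ∅; cl(A) = X∖∅ = {r,t,p,u,q,s}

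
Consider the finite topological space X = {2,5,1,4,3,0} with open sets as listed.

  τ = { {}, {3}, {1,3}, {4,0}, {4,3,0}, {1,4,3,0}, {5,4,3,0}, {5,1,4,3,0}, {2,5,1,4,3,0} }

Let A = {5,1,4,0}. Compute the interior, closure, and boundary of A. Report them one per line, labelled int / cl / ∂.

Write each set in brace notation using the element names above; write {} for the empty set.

U open, U⊆A: {}, {4,0}. int(A) = ⋃ = {4,0}
X∖A={2,3}, int(X∖A)={3}, hence cl(A)={2,5,1,4,0}
∂A: remove int from cl → {2,5,1}

int(A) = {4,0}
cl(A)  = {2,5,1,4,0}
∂A     = {2,5,1}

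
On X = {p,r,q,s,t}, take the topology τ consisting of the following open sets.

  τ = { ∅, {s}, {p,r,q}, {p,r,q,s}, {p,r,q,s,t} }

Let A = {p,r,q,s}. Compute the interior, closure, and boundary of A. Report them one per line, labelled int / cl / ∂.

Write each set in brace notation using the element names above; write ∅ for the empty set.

int(A) = {p,r,q,s}
cl(A)  = {p,r,q,s,t}
∂A     = {t}

open subsets of A: ∅, {s}, {p,r,q}, {p,r,q,s}; so int(A) = {p,r,q,s}
closure: X∖int(X∖A) = X∖∅ = {p,r,q,s,t}
∂A = {p,r,q,s,t} minus {p,r,q,s} = {t}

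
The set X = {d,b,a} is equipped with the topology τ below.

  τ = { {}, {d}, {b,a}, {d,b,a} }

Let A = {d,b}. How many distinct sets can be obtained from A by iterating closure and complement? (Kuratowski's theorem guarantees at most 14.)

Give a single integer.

6

cl via duality: int({a}) = {}, so X∖{} = {d,b,a}
Write k for closure, c for complement:
  1. A     = {d,b}
  2. kA    = {d,b,a}
  3. cA    = {a}
  4. ckA   = {}
  5. kcA   = {b,a}
  6. ckcA  = {d}
applying k or c yields no new set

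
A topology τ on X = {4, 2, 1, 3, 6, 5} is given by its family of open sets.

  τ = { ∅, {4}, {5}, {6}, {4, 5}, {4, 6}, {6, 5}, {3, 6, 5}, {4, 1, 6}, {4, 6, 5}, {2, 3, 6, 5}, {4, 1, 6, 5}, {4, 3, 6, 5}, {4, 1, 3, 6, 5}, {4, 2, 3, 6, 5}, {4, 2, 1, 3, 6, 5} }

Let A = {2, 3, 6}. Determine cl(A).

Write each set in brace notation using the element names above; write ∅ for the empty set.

{2, 1, 3, 6}

X∖A={4, 1, 5}, int(X∖A)={4, 5}, hence cl(A)={2, 1, 3, 6}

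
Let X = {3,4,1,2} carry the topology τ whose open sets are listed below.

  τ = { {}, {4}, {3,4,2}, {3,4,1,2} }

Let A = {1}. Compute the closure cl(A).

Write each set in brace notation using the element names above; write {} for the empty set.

{1}

cl via duality: int({3,4,2}) = {3,4,2}, so X∖{3,4,2} = {1}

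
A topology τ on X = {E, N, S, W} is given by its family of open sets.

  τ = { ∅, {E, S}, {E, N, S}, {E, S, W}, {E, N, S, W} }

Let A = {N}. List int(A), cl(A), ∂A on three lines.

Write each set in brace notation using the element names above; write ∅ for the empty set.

open subsets of A: ∅; so int(A) = ∅
closure: X∖int(X∖A) = X∖{E, S, W} = {N}
∂A = {N} minus ∅ = {N}

int(A) = ∅
cl(A)  = {N}
∂A     = {N}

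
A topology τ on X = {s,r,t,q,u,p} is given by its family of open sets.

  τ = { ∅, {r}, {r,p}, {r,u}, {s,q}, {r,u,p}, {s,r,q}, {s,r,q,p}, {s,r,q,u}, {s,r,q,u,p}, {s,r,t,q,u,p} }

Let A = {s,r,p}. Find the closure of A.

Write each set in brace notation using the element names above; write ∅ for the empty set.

X∖A={t,q,u}, int(X∖A)=∅, hence cl(A)={s,r,t,q,u,p}

{s,r,t,q,u,p}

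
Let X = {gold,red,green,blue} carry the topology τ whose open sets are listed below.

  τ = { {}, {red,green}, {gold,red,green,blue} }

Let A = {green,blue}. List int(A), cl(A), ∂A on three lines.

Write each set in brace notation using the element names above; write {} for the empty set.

int(A) = {}
cl(A)  = {gold,red,green,blue}
∂A     = {gold,red,green,blue}

interior: largest open inside A is {} (from {})
cl via duality: int({gold,red}) = {}, so X∖{} = {gold,red,green,blue}
cl∖int = {gold,red,green,blue}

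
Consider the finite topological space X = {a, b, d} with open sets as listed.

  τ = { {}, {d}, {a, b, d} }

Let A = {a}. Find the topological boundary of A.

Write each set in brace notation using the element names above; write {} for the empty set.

open subsets of A: {}; so int(A) = {}
closure: X∖int(X∖A) = X∖{d} = {a, b}
∂A = {a, b} minus {} = {a, b}

{a, b}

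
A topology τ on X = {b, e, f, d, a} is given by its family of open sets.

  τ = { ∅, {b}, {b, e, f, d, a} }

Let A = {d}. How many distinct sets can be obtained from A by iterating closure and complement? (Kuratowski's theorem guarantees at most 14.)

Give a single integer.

6

closure: X∖int(X∖A) = X∖{b} = {e, f, d, a}
Let k=closure and c=complement:
  1. A     = {d}
  2. kA    = {e, f, d, a}
  3. cA    = {b, e, f, a}
  4. ckA   = {b}
  5. kcA   = {b, e, f, d, a}
  6. ckcA  = ∅
— saturated at 6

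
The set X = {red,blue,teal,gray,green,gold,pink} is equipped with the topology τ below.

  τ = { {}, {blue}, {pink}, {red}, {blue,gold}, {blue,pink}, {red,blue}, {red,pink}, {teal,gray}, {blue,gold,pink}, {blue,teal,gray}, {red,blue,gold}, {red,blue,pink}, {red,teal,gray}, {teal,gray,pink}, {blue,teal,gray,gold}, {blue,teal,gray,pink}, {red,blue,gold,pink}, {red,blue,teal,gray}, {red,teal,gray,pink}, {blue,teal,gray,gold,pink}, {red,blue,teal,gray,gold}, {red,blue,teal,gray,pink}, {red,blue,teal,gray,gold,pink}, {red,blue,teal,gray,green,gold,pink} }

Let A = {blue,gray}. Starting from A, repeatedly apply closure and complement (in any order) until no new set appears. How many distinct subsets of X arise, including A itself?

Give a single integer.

cl via duality: int({red,teal,green,gold,pink}) = {red,pink}, so X∖{red,pink} = {blue,teal,gray,green,gold}
Write k for closure, c for complement:
  1. A     = {blue,gray}
  2. kA    = {blue,teal,gray,green,gold}
  3. cA    = {red,teal,green,gold,pink}
  4. ckA   = {red,pink}
  5. kcA   = {red,teal,gray,green,gold,pink}
  6. kckA  = {red,green,pink}
  7. ckcA  = {blue}
  8. ckckA = {blue,teal,gray,gold}
  9. kckcA = {blue,green,gold}
  10. ckckcA = {red,teal,gray,pink}
  11. kckckcA = {red,teal,gray,green,pink}
  12. ckckckcA = {blue,gold}
applying k or c yields no new set

12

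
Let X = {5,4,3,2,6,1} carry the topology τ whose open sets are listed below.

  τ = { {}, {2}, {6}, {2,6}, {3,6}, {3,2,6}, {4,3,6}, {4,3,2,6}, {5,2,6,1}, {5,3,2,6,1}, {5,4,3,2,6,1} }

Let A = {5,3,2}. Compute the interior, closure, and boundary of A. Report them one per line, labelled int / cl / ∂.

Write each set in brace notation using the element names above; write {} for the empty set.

interior: largest open inside A is {2} (from {}, {2})
cl via duality: int({4,6,1}) = {6}, so X∖{6} = {5,4,3,2,1}
cl∖int = {5,4,3,1}

int(A) = {2}
cl(A)  = {5,4,3,2,1}
∂A     = {5,4,3,1}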